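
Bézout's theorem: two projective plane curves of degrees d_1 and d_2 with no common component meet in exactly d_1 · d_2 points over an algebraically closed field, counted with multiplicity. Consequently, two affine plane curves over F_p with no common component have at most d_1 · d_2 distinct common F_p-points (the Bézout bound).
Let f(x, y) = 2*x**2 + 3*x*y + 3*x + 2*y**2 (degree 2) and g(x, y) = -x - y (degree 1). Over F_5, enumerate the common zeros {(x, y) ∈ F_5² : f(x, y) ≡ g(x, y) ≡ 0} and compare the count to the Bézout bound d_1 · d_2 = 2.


Common zeros: {(0, 0), (2, 3)}; count = 2; Bézout bound = 2.

deg(f) = 2, deg(g) = 1, so Bézout bound = 2.
Scan x ∈ F_5. For each x, list the y ∈ F_5 with f(x, y) ≡ 0 and those with g(x, y) ≡ 0 (mod 5); the common zeros in that column are the intersection.
  x = 0: f ≡ 0 at y ∈ {0}; g ≡ 0 at y ∈ {0}; common: {0}.
  x = 1: f ≡ 0 at y ∈ {0, 1}; g ≡ 0 at y ∈ {4}; common: ∅.
  x = 2: f ≡ 0 at y ∈ {3, 4}; g ≡ 0 at y ∈ {3}; common: {3}.
  x = 3: f ≡ 0 at y ∈ {4}; g ≡ 0 at y ∈ {2}; common: ∅.
  x = 4: f ≡ 0 at y ∈ ∅; g ≡ 0 at y ∈ {1}; common: ∅.
Collecting: common zeros = {(0, 0), (2, 3)}, so the count is 2.
Comparison with the Bézout bound: 2 ≤ 2 = deg(f)·deg(g), as expected for curves with no common component (the bound is attained).


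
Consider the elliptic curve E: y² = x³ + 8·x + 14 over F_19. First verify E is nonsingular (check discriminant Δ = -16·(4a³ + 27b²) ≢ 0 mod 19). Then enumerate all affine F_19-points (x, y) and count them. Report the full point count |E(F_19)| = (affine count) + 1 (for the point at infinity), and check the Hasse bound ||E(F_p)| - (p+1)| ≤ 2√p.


Affine points = {(1, 2), (1, 17), (2, 0), (8, 1), (8, 18), (9, 6), (9, 13), (10, 7), (10, 12), (13, 4), (13, 15), (14, 1), (14, 18), (16, 1), (16, 18), (17, 3), (17, 16), (18, 9), (18, 10)}; affine count = 19; |E(F_19)| = 20.

Discriminant check: Δ ∝ 4a³ + 27b² = 4·8³ + 27·14² = 4·512 + 27·196 ≡ 6 (mod 19). Nonzero ⇒ E is nonsingular.
For each x ∈ F_19, compute rhs = x³ + 8·x + 14 mod 19, then count y ∈ F_19 with y² ≡ rhs.
  x = 0: rhs = 14, matching y values: none (0 points).
  x = 1: rhs = 4, matching y values: 2, 17 (2 points).
  x = 2: rhs = 0, matching y values: 0 (1 points).
  x = 3: rhs = 8, matching y values: none (0 points).
  x = 4: rhs = 15, matching y values: none (0 points).
  x = 5: rhs = 8, matching y values: none (0 points).
  x = 6: rhs = 12, matching y values: none (0 points).
  x = 7: rhs = 14, matching y values: none (0 points).
  x = 8: rhs = 1, matching y values: 1, 18 (2 points).
  x = 9: rhs = 17, matching y values: 6, 13 (2 points).
  x = 10: rhs = 11, matching y values: 7, 12 (2 points).
  x = 11: rhs = 8, matching y values: none (0 points).
  x = 12: rhs = 14, matching y values: none (0 points).
  x = 13: rhs = 16, matching y values: 4, 15 (2 points).
  x = 14: rhs = 1, matching y values: 1, 18 (2 points).
  x = 15: rhs = 13, matching y values: none (0 points).
  x = 16: rhs = 1, matching y values: 1, 18 (2 points).
  x = 17: rhs = 9, matching y values: 3, 16 (2 points).
  x = 18: rhs = 5, matching y values: 9, 10 (2 points).
Total affine count: 19.
Full point count |E(F_19)| = 19 + 1 = 20.
Hasse bound: |20 − (19+1)| = |0| = 0 ≤ 2√19 ≈ 8.7178 ✓.


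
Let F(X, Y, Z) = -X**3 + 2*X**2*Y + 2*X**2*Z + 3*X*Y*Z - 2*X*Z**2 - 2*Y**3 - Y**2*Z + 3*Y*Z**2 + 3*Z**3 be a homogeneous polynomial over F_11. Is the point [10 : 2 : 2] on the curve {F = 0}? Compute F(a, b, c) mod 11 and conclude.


F(10,2,2) ≡ 7 (mod 11); P is NOT on the curve.

Evaluate F(10, 2, 2) term-by-term (mod 11).
  -X**3 ↦ -1·1000·1·1 = -1000
  2*X**2*Y ↦ 2·100·2·1 = 400
  2*X**2*Z ↦ 2·100·1·2 = 400
  3*X*Y*Z ↦ 3·10·2·2 = 120
  -2*X*Z**2 ↦ -2·10·1·4 = -80
  -2*Y**3 ↦ -2·1·8·1 = -16
  -Y**2*Z ↦ -1·1·4·2 = -8
  3*Y*Z**2 ↦ 3·1·2·4 = 24
  3*Z**3 ↦ 3·1·1·8 = 24
Sum: F(10, 2, 2) = (-1000) + (400) + (400) + (120) + (-80) + (-16) + (-8) + (24) + (24) = -136.
Reducing mod 11: -136 ≡ 7 (mod 11).
Since F(a, b, c) ≡ 7 ≠ 0 (mod 11), P does NOT lie on the curve.


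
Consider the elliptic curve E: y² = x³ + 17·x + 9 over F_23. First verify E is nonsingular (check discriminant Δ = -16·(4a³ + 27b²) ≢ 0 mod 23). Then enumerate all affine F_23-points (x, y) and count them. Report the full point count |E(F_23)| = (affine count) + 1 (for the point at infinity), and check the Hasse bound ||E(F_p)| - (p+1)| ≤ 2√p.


Affine points = {(0, 3), (0, 20), (1, 2), (1, 21), (3, 8), (3, 15), (4, 7), (4, 16), (5, 9), (5, 14), (8, 6), (8, 17), (10, 11), (10, 12), (11, 3), (11, 20), (12, 3), (12, 20), (13, 9), (13, 14), (14, 1), (14, 22), (17, 6), (17, 17), (18, 11), (18, 12), (20, 0), (21, 6), (21, 17)}; affine count = 29; |E(F_23)| = 30.

Discriminant check: Δ ∝ 4a³ + 27b² = 4·17³ + 27·9² = 4·4913 + 27·81 ≡ 12 (mod 23). Nonzero ⇒ E is nonsingular.
For each x ∈ F_23, compute rhs = x³ + 17·x + 9 mod 23, then count y ∈ F_23 with y² ≡ rhs.
  x = 0: rhs = 9, matching y values: 3, 20 (2 points).
  x = 1: rhs = 4, matching y values: 2, 21 (2 points).
  x = 2: rhs = 5, matching y values: none (0 points).
  x = 3: rhs = 18, matching y values: 8, 15 (2 points).
  x = 4: rhs = 3, matching y values: 7, 16 (2 points).
  x = 5: rhs = 12, matching y values: 9, 14 (2 points).
  x = 6: rhs = 5, matching y values: none (0 points).
  x = 7: rhs = 11, matching y values: none (0 points).
  x = 8: rhs = 13, matching y values: 6, 17 (2 points).
  x = 9: rhs = 17, matching y values: none (0 points).
  x = 10: rhs = 6, matching y values: 11, 12 (2 points).
  x = 11: rhs = 9, matching y values: 3, 20 (2 points).
  x = 12: rhs = 9, matching y values: 3, 20 (2 points).
  x = 13: rhs = 12, matching y values: 9, 14 (2 points).
  x = 14: rhs = 1, matching y values: 1, 22 (2 points).
  x = 15: rhs = 5, matching y values: none (0 points).
  x = 16: rhs = 7, matching y values: none (0 points).
  x = 17: rhs = 13, matching y values: 6, 17 (2 points).
  x = 18: rhs = 6, matching y values: 11, 12 (2 points).
  x = 19: rhs = 15, matching y values: none (0 points).
  x = 20: rhs = 0, matching y values: 0 (1 points).
  x = 21: rhs = 13, matching y values: 6, 17 (2 points).
  x = 22: rhs = 14, matching y values: none (0 points).
Total affine count: 29.
Full point count |E(F_23)| = 29 + 1 = 30.
Hasse bound: |30 − (23+1)| = |6| = 6 ≤ 2√23 ≈ 9.5917 ✓.


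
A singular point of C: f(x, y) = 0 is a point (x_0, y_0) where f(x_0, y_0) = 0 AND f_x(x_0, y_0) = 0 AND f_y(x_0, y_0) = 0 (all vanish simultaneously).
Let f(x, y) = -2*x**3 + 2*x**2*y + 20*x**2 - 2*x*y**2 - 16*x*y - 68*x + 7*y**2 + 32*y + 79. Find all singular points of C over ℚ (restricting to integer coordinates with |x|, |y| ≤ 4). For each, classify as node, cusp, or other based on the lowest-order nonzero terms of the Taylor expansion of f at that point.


Singular points: {(3, -1)}; classification: cusp.

Compute partial derivatives:
  f_x = -6*x**2 + 4*x*y + 40*x - 2*y**2 - 16*y - 68.
  f_y = 2*x**2 - 4*x*y - 16*x + 14*y + 32.
Scan x_0 ∈ {−4, ..., 4}. For each x_0, f_y(x_0, y) is a polynomial in y; find its integer roots y ∈ {−4, ..., 4}, then test f_x and f at those candidates.
  x = -4: f_y(-4, y) = 30*y + 128; no integer root y with |y| ≤ 4.
  x = -3: f_y(-3, y) = 26*y + 98; no integer root y with |y| ≤ 4.
  x = -2: f_y(-2, y) = 22*y + 72; no integer root y with |y| ≤ 4.
  x = -1: f_y(-1, y) = 18*y + 50; no integer root y with |y| ≤ 4.
  x = 0: f_y(0, y) = 14*y + 32; no integer root y with |y| ≤ 4.
  x = 1: f_y(1, y) = 10*y + 18; no integer root y with |y| ≤ 4.
  x = 2: f_y(2, y) = 6*y + 8; no integer root y with |y| ≤ 4.
  x = 3: f_y(3, y) = 2*y + 2; vanishes at y ∈ {-1}. (3, -1): f_x = 0, f = 0 — SINGULAR.
  x = 4: f_y(4, y) = -2*y; vanishes at y ∈ {0}. (4, 0): f_x = -4 ≠ 0.
Only singular point on the grid: (3, -1).
Classify: substitute x = 3 + u, y = -1 + v and expand: f = -2*u**3 + 2*u**2*v - 2*u*v**2 + v**2.
No constant or linear terms (consistent with a singular point). Quadratic part: v**2. Cubic part: -2*u**3 + 2*u**2*v - 2*u*v**2.
The quadratic part v**2 is a perfect square, so there is a single (double) tangent line v = 0, i.e. y = -1. Restricting the cubic part to that line (v = 0) leaves -2*u**3 ≠ 0, so f is not divisible by v and the branch is v² ≈ 2*u**3 to lowest order — this is a cusp.
Classification: cusp.


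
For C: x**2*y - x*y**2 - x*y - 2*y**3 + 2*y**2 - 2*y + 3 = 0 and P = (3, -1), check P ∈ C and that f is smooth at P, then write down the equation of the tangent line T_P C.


Tangent line at P: 18 - 6*x = 0.

Step 1: f(3, -1) = 0, so P lies on C.
Step 2: partial derivatives
  f_x(x, y) = 2*x*y - y**2 - y, f_y(x, y) = x**2 - 2*x*y - x - 6*y**2 + 4*y - 2.
  f_x(P) = -6, f_y(P) = 0 (gradient nonzero, so P is smooth).
Step 3: tangent line at P: -6·(x − 3) + 0·(y − -1) = 0.
Expanding: 18 - 6*x = 0.


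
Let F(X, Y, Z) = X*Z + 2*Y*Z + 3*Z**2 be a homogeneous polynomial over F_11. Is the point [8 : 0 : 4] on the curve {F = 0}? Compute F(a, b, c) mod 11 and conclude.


F(8,0,4) ≡ 3 (mod 11); P is NOT on the curve.

Evaluate F(8, 0, 4) term-by-term (mod 11).
  X*Z ↦ 1·8·1·4 = 32
  2*Y*Z ↦ 2·1·0·4 = 0
  3*Z**2 ↦ 3·1·1·16 = 48
Sum: F(8, 0, 4) = (32) + (0) + (48) = 80.
Reducing mod 11: 80 ≡ 3 (mod 11).
Since F(a, b, c) ≡ 3 ≠ 0 (mod 11), P does NOT lie on the curve.


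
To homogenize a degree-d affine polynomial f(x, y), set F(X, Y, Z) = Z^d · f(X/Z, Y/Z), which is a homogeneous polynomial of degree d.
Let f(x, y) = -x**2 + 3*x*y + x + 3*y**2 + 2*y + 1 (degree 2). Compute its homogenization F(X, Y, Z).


F(X, Y, Z) = -X**2 + 3*X*Y + X*Z + 3*Y**2 + 2*Y*Z + Z**2

deg(f) = 2.
Substitute x = X/Z, y = Y/Z into f, then multiply by Z^2.
  monomial -1·x^2·y^0 ↦ -1·X^2·Y^0·Z^0.
  monomial 3·x^1·y^1 ↦ 3·X^1·Y^1·Z^0.
  monomial 1·x^1·y^0 ↦ 1·X^1·Y^0·Z^1.
  monomial 3·x^0·y^2 ↦ 3·X^0·Y^2·Z^0.
  monomial 2·x^0·y^1 ↦ 2·X^0·Y^1·Z^1.
  monomial 1·x^0·y^0 ↦ 1·X^0·Y^0·Z^2.
Collecting: F(X, Y, Z) = -X**2 + 3*X*Y + X*Z + 3*Y**2 + 2*Y*Z + Z**2.


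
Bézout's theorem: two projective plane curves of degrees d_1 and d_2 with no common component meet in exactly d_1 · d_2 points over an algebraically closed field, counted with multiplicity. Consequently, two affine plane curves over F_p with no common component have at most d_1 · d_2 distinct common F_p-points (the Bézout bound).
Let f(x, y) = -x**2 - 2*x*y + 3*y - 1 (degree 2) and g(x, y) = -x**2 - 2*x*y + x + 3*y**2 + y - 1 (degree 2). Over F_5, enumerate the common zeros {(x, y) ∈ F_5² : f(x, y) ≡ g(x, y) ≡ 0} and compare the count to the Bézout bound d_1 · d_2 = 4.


Common zeros: ∅; count = 0; Bézout bound = 4.

deg(f) = 2, deg(g) = 2, so Bézout bound = 4.
Scan x ∈ F_5. For each x, list the y ∈ F_5 with f(x, y) ≡ 0 and those with g(x, y) ≡ 0 (mod 5); the common zeros in that column are the intersection.
  x = 0: f ≡ 0 at y ∈ {2}; g ≡ 0 at y ∈ ∅; common: ∅.
  x = 1: f ≡ 0 at y ∈ {2}; g ≡ 0 at y ∈ ∅; common: ∅.
  x = 2: f ≡ 0 at y ∈ {0}; g ≡ 0 at y ∈ {3}; common: ∅.
  x = 3: f ≡ 0 at y ∈ {0}; g ≡ 0 at y ∈ {2, 3}; common: ∅.
  x = 4: f ≡ 0 at y ∈ ∅; g ≡ 0 at y ∈ {2}; common: ∅.
Collecting: common zeros = ∅, so the count is 0.
Comparison with the Bézout bound: 0 ≤ 4 = deg(f)·deg(g), as expected for curves with no common component (the affine F_5-count falls short of the bound because intersections may lie at infinity, over extension fields, or carry multiplicity).


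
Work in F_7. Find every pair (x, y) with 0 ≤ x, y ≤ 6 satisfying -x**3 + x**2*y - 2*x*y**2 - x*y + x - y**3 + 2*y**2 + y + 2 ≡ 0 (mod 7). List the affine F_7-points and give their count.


Affine F_7-points: {(2, 2), (5, 3), (6, 4)}; count = 3.

For each of the 49 pairs (x, y) ∈ F_7², evaluate f(x, y) mod 7. Record the zeros.
  x = 0: [0↦2, 1↦4, 2↦4, 3↦3, 4↦2, 5↦2, 6↦4]  zeros at y ∈ ∅
  x = 1: [0↦2, 1↦2, 2↦3, 3↦6, 4↦5, 5↦1, 6↦2]  zeros at y ∈ ∅
  x = 2: [0↦3, 1↦3, 2↦0, 3↦2, 4↦3, 5↦4, 6↦6]  zeros at y ∈ {2}
  x = 3: [0↦6, 1↦1, 2↦3, 3↦6, 4↦4, 5↦5, 6↦3]  zeros at y ∈ ∅
  x = 4: [0↦5, 1↦4, 2↦6, 3↦5, 4↦2, 5↦5, 6↦1]  zeros at y ∈ ∅
  x = 5: [0↦1, 1↦6, 2↦3, 3↦0, 4↦5, 5↦5, 6↦1]  zeros at y ∈ {3}
  x = 6: [0↦2, 1↦1, 2↦2, 3↦6, 4↦0, 5↦6, 6↦4]  zeros at y ∈ {4}
Collecting zeros: affine points = {(2, 2), (5, 3), (6, 4)}.
Total count |C(F_7)_aff| = 3.


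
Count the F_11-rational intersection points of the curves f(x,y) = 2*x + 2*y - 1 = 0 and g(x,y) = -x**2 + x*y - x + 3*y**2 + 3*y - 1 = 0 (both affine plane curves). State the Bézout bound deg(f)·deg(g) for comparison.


Common zeros: ∅; count = 0; Bézout bound = 2.

deg(f) = 1, deg(g) = 2, so Bézout bound = 2.
Scan x ∈ F_11. For each x, list the y ∈ F_11 with f(x, y) ≡ 0 and those with g(x, y) ≡ 0 (mod 11); the common zeros in that column are the intersection.
  x = 0: f ≡ 0 at y ∈ {6}; g ≡ 0 at y ∈ ∅; common: ∅.
  x = 1: f ≡ 0 at y ∈ {5}; g ≡ 0 at y ∈ ∅; common: ∅.
  x = 2: f ≡ 0 at y ∈ {4}; g ≡ 0 at y ∈ ∅; common: ∅.
  x = 3: f ≡ 0 at y ∈ {3}; g ≡ 0 at y ∈ {2, 7}; common: ∅.
  x = 4: f ≡ 0 at y ∈ {2}; g ≡ 0 at y ∈ {1, 4}; common: ∅.
  x = 5: f ≡ 0 at y ∈ {1}; g ≡ 0 at y ∈ ∅; common: ∅.
  x = 6: f ≡ 0 at y ∈ {0}; g ≡ 0 at y ∈ {3, 5}; common: ∅.
  x = 7: f ≡ 0 at y ∈ {10}; g ≡ 0 at y ∈ {1, 3}; common: ∅.
  x = 8: f ≡ 0 at y ∈ {9}; g ≡ 0 at y ∈ ∅; common: ∅.
  x = 9: f ≡ 0 at y ∈ {8}; g ≡ 0 at y ∈ {2, 5}; common: ∅.
  x = 10: f ≡ 0 at y ∈ {7}; g ≡ 0 at y ∈ {4, 10}; common: ∅.
Collecting: common zeros = ∅, so the count is 0.
Comparison with the Bézout bound: 0 ≤ 2 = deg(f)·deg(g), as expected for curves with no common component (the affine F_11-count falls short of the bound because intersections may lie at infinity, over extension fields, or carry multiplicity).


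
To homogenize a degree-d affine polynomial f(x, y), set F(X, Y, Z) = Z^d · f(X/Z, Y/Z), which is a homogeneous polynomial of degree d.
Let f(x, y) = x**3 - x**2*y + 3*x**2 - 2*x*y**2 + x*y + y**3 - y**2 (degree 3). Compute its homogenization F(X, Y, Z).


F(X, Y, Z) = X**3 - X**2*Y + 3*X**2*Z - 2*X*Y**2 + X*Y*Z + Y**3 - Y**2*Z

deg(f) = 3.
Substitute x = X/Z, y = Y/Z into f, then multiply by Z^3.
  monomial 1·x^3·y^0 ↦ 1·X^3·Y^0·Z^0.
  monomial -1·x^2·y^1 ↦ -1·X^2·Y^1·Z^0.
  monomial 3·x^2·y^0 ↦ 3·X^2·Y^0·Z^1.
  monomial -2·x^1·y^2 ↦ -2·X^1·Y^2·Z^0.
  monomial 1·x^1·y^1 ↦ 1·X^1·Y^1·Z^1.
  monomial 1·x^0·y^3 ↦ 1·X^0·Y^3·Z^0.
  monomial -1·x^0·y^2 ↦ -1·X^0·Y^2·Z^1.
Collecting: F(X, Y, Z) = X**3 - X**2*Y + 3*X**2*Z - 2*X*Y**2 + X*Y*Z + Y**3 - Y**2*Z.


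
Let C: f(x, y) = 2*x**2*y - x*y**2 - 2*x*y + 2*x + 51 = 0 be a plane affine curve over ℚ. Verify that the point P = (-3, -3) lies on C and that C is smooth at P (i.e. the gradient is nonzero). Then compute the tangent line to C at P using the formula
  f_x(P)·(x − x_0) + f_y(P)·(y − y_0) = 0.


Tangent line at P: 35*x + 6*y + 123 = 0.

Step 1: f(-3, -3) = 0, so P lies on C.
Step 2: partial derivatives
  f_x(x, y) = 4*x*y - y**2 - 2*y + 2, f_y(x, y) = 2*x**2 - 2*x*y - 2*x.
  f_x(P) = 35, f_y(P) = 6 (gradient nonzero, so P is smooth).
Step 3: tangent line at P: 35·(x − -3) + 6·(y − -3) = 0.
Expanding: 35*x + 6*y + 123 = 0.


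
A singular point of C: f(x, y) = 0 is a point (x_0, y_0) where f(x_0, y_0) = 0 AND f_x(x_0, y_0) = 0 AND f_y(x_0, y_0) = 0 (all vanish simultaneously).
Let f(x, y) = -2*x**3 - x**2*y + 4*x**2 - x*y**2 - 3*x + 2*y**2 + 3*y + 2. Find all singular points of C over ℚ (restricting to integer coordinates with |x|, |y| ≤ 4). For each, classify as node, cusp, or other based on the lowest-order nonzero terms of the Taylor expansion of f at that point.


Singular points: {(1, -1)}; classification: node.

Compute partial derivatives:
  f_x = -6*x**2 - 2*x*y + 8*x - y**2 - 3.
  f_y = -x**2 - 2*x*y + 4*y + 3.
Scan x_0 ∈ {−4, ..., 4}. For each x_0, f_y(x_0, y) is a polynomial in y; find its integer roots y ∈ {−4, ..., 4}, then test f_x and f at those candidates.
  x = -4: f_y(-4, y) = 12*y - 13; no integer root y with |y| ≤ 4.
  x = -3: f_y(-3, y) = 10*y - 6; no integer root y with |y| ≤ 4.
  x = -2: f_y(-2, y) = 8*y - 1; no integer root y with |y| ≤ 4.
  x = -1: f_y(-1, y) = 6*y + 2; no integer root y with |y| ≤ 4.
  x = 0: f_y(0, y) = 4*y + 3; no integer root y with |y| ≤ 4.
  x = 1: f_y(1, y) = 2*y + 2; vanishes at y ∈ {-1}. (1, -1): f_x = 0, f = 0 — SINGULAR.
  x = 2: f_y(2, y) = -1; no integer root y with |y| ≤ 4.
  x = 3: f_y(3, y) = -2*y - 6; vanishes at y ∈ {-3}. (3, -3): f_x = -24 ≠ 0.
  x = 4: f_y(4, y) = -4*y - 13; no integer root y with |y| ≤ 4.
Only singular point on the grid: (1, -1).
Classify: substitute x = 1 + u, y = -1 + v and expand: f = -2*u**3 - u**2*v - u**2 - u*v**2 + v**2.
No constant or linear terms (consistent with a singular point). Quadratic part: -u**2 + v**2. Cubic part: -2*u**3 - u**2*v - u*v**2.
The quadratic part v**2 - u**2 = (v − u)(v + u) splits into two distinct linear factors, so there are two distinct tangent lines y − -1 = ±(x − 1) — this is a node (ordinary double point).
Classification: node.


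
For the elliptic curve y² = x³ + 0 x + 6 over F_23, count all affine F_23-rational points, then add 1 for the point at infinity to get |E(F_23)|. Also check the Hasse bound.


Affine points = {(0, 11), (0, 12), (4, 1), (4, 22), (5, 4), (5, 19), (7, 2), (7, 21), (8, 9), (8, 14), (11, 7), (11, 16), (12, 3), (12, 20), (13, 8), (13, 15), (14, 6), (14, 17), (15, 0), (16, 10), (16, 13), (20, 5), (20, 18)}; affine count = 23; |E(F_23)| = 24.

Discriminant check: Δ ∝ 4a³ + 27b² = 4·0³ + 27·6² = 4·0 + 27·36 ≡ 6 (mod 23). Nonzero ⇒ E is nonsingular.
For each x ∈ F_23, compute rhs = x³ + 0·x + 6 mod 23, then count y ∈ F_23 with y² ≡ rhs.
  x = 0: rhs = 6, matching y values: 11, 12 (2 points).
  x = 1: rhs = 7, matching y values: none (0 points).
  x = 2: rhs = 14, matching y values: none (0 points).
  x = 3: rhs = 10, matching y values: none (0 points).
  x = 4: rhs = 1, matching y values: 1, 22 (2 points).
  x = 5: rhs = 16, matching y values: 4, 19 (2 points).
  x = 6: rhs = 15, matching y values: none (0 points).
  x = 7: rhs = 4, matching y values: 2, 21 (2 points).
  x = 8: rhs = 12, matching y values: 9, 14 (2 points).
  x = 9: rhs = 22, matching y values: none (0 points).
  x = 10: rhs = 17, matching y values: none (0 points).
  x = 11: rhs = 3, matching y values: 7, 16 (2 points).
  x = 12: rhs = 9, matching y values: 3, 20 (2 points).
  x = 13: rhs = 18, matching y values: 8, 15 (2 points).
  x = 14: rhs = 13, matching y values: 6, 17 (2 points).
  x = 15: rhs = 0, matching y values: 0 (1 points).
  x = 16: rhs = 8, matching y values: 10, 13 (2 points).
  x = 17: rhs = 20, matching y values: none (0 points).
  x = 18: rhs = 19, matching y values: none (0 points).
  x = 19: rhs = 11, matching y values: none (0 points).
  x = 20: rhs = 2, matching y values: 5, 18 (2 points).
  x = 21: rhs = 21, matching y values: none (0 points).
  x = 22: rhs = 5, matching y values: none (0 points).
Total affine count: 23.
Full point count |E(F_23)| = 23 + 1 = 24.
Hasse bound: |24 − (23+1)| = |0| = 0 ≤ 2√23 ≈ 9.5917 ✓.


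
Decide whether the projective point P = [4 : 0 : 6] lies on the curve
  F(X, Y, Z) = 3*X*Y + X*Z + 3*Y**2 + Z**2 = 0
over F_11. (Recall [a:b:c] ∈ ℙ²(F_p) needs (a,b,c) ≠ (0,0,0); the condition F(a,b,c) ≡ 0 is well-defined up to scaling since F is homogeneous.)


F(4,0,6) ≡ 5 (mod 11); P is NOT on the curve.

Evaluate F(4, 0, 6) term-by-term (mod 11).
  3*X*Y ↦ 3·4·0·1 = 0
  X*Z ↦ 1·4·1·6 = 24
  3*Y**2 ↦ 3·1·0·1 = 0
  Z**2 ↦ 1·1·1·36 = 36
Sum: F(4, 0, 6) = (0) + (24) + (0) + (36) = 60.
Reducing mod 11: 60 ≡ 5 (mod 11).
Since F(a, b, c) ≡ 5 ≠ 0 (mod 11), P does NOT lie on the curve.


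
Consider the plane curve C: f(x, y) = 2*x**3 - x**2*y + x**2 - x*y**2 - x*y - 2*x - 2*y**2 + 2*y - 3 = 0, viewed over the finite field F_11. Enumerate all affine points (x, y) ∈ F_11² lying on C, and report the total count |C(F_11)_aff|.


Affine F_11-points: {(1, 5), (1, 6), (2, 2), (2, 8), (3, 4), (3, 5), (6, 2), (6, 4), (9, 0), (9, 1), (9, 2), (9, 3), (9, 4), (9, 5), (9, 6), (9, 7), (9, 8), (9, 9), (9, 10)}; count = 19.

For each of the 121 pairs (x, y) ∈ F_11², evaluate f(x, y) mod 11. Record the zeros.
  x = 0: [0↦8, 1↦8, 2↦4, 3↦7, 4↦6, 5↦1, 6↦3, 7↦1, 8↦6, 9↦7, 10↦4]  zeros at y ∈ ∅
  x = 1: [0↦9, 1↦6, 2↦8, 3↦4, 4↦5, 5↦0, 6↦0, 7↦5, 8↦4, 9↦8, 10↦6]  zeros at y ∈ {5, 6}
  x = 2: [0↦2, 1↦5, 2↦0, 3↦9, 4↦10, 5↦3, 6↦10, 7↦9, 8↦0, 9↦5, 10↦2]  zeros at y ∈ {2, 8}
  x = 3: [0↦10, 1↦6, 2↦3, 3↦1, 4↦0, 5↦0, 6↦1, 7↦3, 8↦6, 9↦10, 10↦4]  zeros at y ∈ {4, 5}
  x = 4: [0↦1, 1↦10, 2↦7, 3↦3, 4↦9, 5↦3, 6↦7, 7↦10, 8↦1, 9↦2, 10↦2]  zeros at y ∈ ∅
  x = 5: [0↦9, 1↦7, 2↦2, 3↦5, 4↦5, 5↦2, 6↦7, 7↦9, 8↦8, 9↦4, 10↦8]  zeros at y ∈ ∅
  x = 6: [0↦2, 1↦9, 2↦0, 3↦8, 4↦0, 5↦9, 6↦2, 7↦1, 8↦6, 9↦6, 10↦1]  zeros at y ∈ {2, 4}
  x = 7: [0↦3, 1↦6, 2↦2, 3↦2, 4↦6, 5↦3, 6↦4, 7↦9, 8↦7, 9↦9, 10↦4]  zeros at y ∈ ∅
  x = 8: [0↦2, 1↦10, 2↦9, 3↦10, 4↦2, 5↦7, 6↦3, 7↦1, 8↦1, 9↦3, 10↦7]  zeros at y ∈ ∅
  x = 9: [0↦0, 1↦0, 2↦0, 3↦0, 4↦0, 5↦0, 6↦0, 7↦0, 8↦0, 9↦0, 10↦0]  zeros at y ∈ {0, 1, 2, 3, 4, 5, 6, 7, 8, 9, 10}
  x = 10: [0↦9, 1↦10, 2↦9, 3↦6, 4↦1, 5↦5, 6↦7, 7↦7, 8↦5, 9↦1, 10↦6]  zeros at y ∈ ∅
Collecting zeros: affine points = {(1, 5), (1, 6), (2, 2), (2, 8), (3, 4), (3, 5), (6, 2), (6, 4), (9, 0), (9, 1), (9, 2), (9, 3), (9, 4), (9, 5), (9, 6), (9, 7), (9, 8), (9, 9), (9, 10)}.
Total count |C(F_11)_aff| = 19.


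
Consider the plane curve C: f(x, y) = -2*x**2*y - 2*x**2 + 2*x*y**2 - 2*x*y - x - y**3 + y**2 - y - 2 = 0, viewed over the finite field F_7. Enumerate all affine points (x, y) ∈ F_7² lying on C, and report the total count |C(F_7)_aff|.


Affine F_7-points: {(2, 1), (2, 5), (2, 6), (3, 1), (3, 5), (5, 3), (5, 4), (6, 3)}; count = 8.

For each of the 49 pairs (x, y) ∈ F_7², evaluate f(x, y) mod 7. Record the zeros.
  x = 0: [0↦5, 1↦4, 2↦6, 3↦5, 4↦2, 5↦5, 6↦1]  zeros at y ∈ ∅
  x = 1: [0↦2, 1↦6, 2↦3, 3↦1, 4↦1, 5↦4, 6↦4]  zeros at y ∈ ∅
  x = 2: [0↦2, 1↦0, 2↦2, 3↦2, 4↦1, 5↦0, 6↦0]  zeros at y ∈ {1, 5, 6}
  x = 3: [0↦5, 1↦0, 2↦3, 3↦1, 4↦2, 5↦0, 6↦3]  zeros at y ∈ {1, 5}
  x = 4: [0↦4, 1↦6, 2↦6, 3↦5, 4↦4, 5↦4, 6↦6]  zeros at y ∈ ∅
  x = 5: [0↦6, 1↦4, 2↦4, 3↦0, 4↦0, 5↦5, 6↦2]  zeros at y ∈ {3, 4}
  x = 6: [0↦4, 1↦1, 2↦4, 3↦0, 4↦4, 5↦3, 6↦5]  zeros at y ∈ {3}
Collecting zeros: affine points = {(2, 1), (2, 5), (2, 6), (3, 1), (3, 5), (5, 3), (5, 4), (6, 3)}.
Total count |C(F_7)_aff| = 8.


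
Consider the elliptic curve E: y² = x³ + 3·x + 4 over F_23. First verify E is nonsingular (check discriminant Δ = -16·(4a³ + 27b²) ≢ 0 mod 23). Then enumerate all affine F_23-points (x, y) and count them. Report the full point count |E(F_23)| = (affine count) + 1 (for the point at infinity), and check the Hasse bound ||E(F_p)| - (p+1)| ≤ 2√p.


Affine points = {(0, 2), (0, 21), (1, 10), (1, 13), (2, 8), (2, 15), (5, 11), (5, 12), (6, 10), (6, 13), (7, 0), (9, 1), (9, 22), (13, 3), (13, 20), (16, 10), (16, 13), (17, 0), (18, 5), (18, 18), (21, 6), (21, 17), (22, 0)}; affine count = 23; |E(F_23)| = 24.

Discriminant check: Δ ∝ 4a³ + 27b² = 4·3³ + 27·4² = 4·27 + 27·16 ≡ 11 (mod 23). Nonzero ⇒ E is nonsingular.
For each x ∈ F_23, compute rhs = x³ + 3·x + 4 mod 23, then count y ∈ F_23 with y² ≡ rhs.
  x = 0: rhs = 4, matching y values: 2, 21 (2 points).
  x = 1: rhs = 8, matching y values: 10, 13 (2 points).
  x = 2: rhs = 18, matching y values: 8, 15 (2 points).
  x = 3: rhs = 17, matching y values: none (0 points).
  x = 4: rhs = 11, matching y values: none (0 points).
  x = 5: rhs = 6, matching y values: 11, 12 (2 points).
  x = 6: rhs = 8, matching y values: 10, 13 (2 points).
  x = 7: rhs = 0, matching y values: 0 (1 points).
  x = 8: rhs = 11, matching y values: none (0 points).
  x = 9: rhs = 1, matching y values: 1, 22 (2 points).
  x = 10: rhs = 22, matching y values: none (0 points).
  x = 11: rhs = 11, matching y values: none (0 points).
  x = 12: rhs = 20, matching y values: none (0 points).
  x = 13: rhs = 9, matching y values: 3, 20 (2 points).
  x = 14: rhs = 7, matching y values: none (0 points).
  x = 15: rhs = 20, matching y values: none (0 points).
  x = 16: rhs = 8, matching y values: 10, 13 (2 points).
  x = 17: rhs = 0, matching y values: 0 (1 points).
  x = 18: rhs = 2, matching y values: 5, 18 (2 points).
  x = 19: rhs = 20, matching y values: none (0 points).
  x = 20: rhs = 14, matching y values: none (0 points).
  x = 21: rhs = 13, matching y values: 6, 17 (2 points).
  x = 22: rhs = 0, matching y values: 0 (1 points).
Total affine count: 23.
Full point count |E(F_23)| = 23 + 1 = 24.
Hasse bound: |24 − (23+1)| = |0| = 0 ≤ 2√23 ≈ 9.5917 ✓.


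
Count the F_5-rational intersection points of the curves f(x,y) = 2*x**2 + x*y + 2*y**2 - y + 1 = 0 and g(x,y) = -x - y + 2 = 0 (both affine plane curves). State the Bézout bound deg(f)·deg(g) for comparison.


Common zeros: {(1, 1), (4, 3)}; count = 2; Bézout bound = 2.

deg(f) = 2, deg(g) = 1, so Bézout bound = 2.
Scan x ∈ F_5. For each x, list the y ∈ F_5 with f(x, y) ≡ 0 and those with g(x, y) ≡ 0 (mod 5); the common zeros in that column are the intersection.
  x = 0: f ≡ 0 at y ∈ ∅; g ≡ 0 at y ∈ {2}; common: ∅.
  x = 1: f ≡ 0 at y ∈ {1, 4}; g ≡ 0 at y ∈ {1}; common: {1}.
  x = 2: f ≡ 0 at y ∈ {3, 4}; g ≡ 0 at y ∈ {0}; common: ∅.
  x = 3: f ≡ 0 at y ∈ ∅; g ≡ 0 at y ∈ {4}; common: ∅.
  x = 4: f ≡ 0 at y ∈ {3}; g ≡ 0 at y ∈ {3}; common: {3}.
Collecting: common zeros = {(1, 1), (4, 3)}, so the count is 2.
Comparison with the Bézout bound: 2 ≤ 2 = deg(f)·deg(g), as expected for curves with no common component (the bound is attained).


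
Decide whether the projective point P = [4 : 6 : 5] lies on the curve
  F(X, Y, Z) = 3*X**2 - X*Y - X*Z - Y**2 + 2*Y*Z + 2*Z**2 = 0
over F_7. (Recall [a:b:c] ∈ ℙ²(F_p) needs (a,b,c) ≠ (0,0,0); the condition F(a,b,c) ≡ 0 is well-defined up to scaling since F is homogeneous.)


F(4,6,5) ≡ 1 (mod 7); P is NOT on the curve.

Evaluate F(4, 6, 5) term-by-term (mod 7).
  3*X**2 ↦ 3·16·1·1 = 48
  -X*Y ↦ -1·4·6·1 = -24
  -X*Z ↦ -1·4·1·5 = -20
  -Y**2 ↦ -1·1·36·1 = -36
  2*Y*Z ↦ 2·1·6·5 = 60
  2*Z**2 ↦ 2·1·1·25 = 50
Sum: F(4, 6, 5) = (48) + (-24) + (-20) + (-36) + (60) + (50) = 78.
Reducing mod 7: 78 ≡ 1 (mod 7).
Since F(a, b, c) ≡ 1 ≠ 0 (mod 7), P does NOT lie on the curve.


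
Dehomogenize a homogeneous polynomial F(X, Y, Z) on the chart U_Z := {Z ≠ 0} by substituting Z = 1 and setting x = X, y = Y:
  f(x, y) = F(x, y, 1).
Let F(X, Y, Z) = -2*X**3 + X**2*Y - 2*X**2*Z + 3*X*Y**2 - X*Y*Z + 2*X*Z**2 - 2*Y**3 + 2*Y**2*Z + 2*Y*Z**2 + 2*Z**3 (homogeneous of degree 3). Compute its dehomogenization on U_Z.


f(x, y) = -2*x**3 + x**2*y - 2*x**2 + 3*x*y**2 - x*y + 2*x - 2*y**3 + 2*y**2 + 2*y + 2

On U_Z we set Z = 1. Each monomial c·X^i·Y^j·Z^k in F becomes c·x^i·y^j·1^k = c·x^i·y^j.
Substituting Z = 1: F(X, Y, 1) = -2*x**3 + x**2*y - 2*x**2 + 3*x*y**2 - x*y + 2*x - 2*y**3 + 2*y**2 + 2*y + 2.
Note: deg(f) ≤ deg(F) = 3; strict inequality happens when F is divisible by Z (lost terms).


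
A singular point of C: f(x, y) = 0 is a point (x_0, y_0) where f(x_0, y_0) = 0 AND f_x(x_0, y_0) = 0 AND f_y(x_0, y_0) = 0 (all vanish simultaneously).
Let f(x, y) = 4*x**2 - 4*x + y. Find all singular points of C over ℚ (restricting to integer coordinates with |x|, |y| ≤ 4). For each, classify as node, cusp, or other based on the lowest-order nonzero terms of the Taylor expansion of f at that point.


No singular points in the scanned grid; C is smooth there.

Compute partial derivatives:
  f_x = 8*x - 4.
  f_y = 1.
f_y = 1 is a nonzero constant, so f_y never vanishes: no point (x, y) can satisfy f = f_x = f_y = 0. In particular no (x, y) ∈ {−4, ..., 4}² is singular; the curve is smooth.


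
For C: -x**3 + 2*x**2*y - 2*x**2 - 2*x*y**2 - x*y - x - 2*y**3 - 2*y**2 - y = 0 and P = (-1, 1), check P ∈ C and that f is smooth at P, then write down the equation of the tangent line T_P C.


Tangent line at P: -7*x - 4*y - 3 = 0.

Step 1: f(-1, 1) = 0, so P lies on C.
Step 2: partial derivatives
  f_x(x, y) = -3*x**2 + 4*x*y - 4*x - 2*y**2 - y - 1, f_y(x, y) = 2*x**2 - 4*x*y - x - 6*y**2 - 4*y - 1.
  f_x(P) = -7, f_y(P) = -4 (gradient nonzero, so P is smooth).
Step 3: tangent line at P: -7·(x − -1) + -4·(y − 1) = 0.
Expanding: -7*x - 4*y - 3 = 0.


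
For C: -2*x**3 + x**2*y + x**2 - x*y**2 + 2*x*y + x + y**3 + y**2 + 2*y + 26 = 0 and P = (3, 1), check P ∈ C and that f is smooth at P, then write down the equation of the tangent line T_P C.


Tangent line at P: -40*x + 16*y + 104 = 0.

Step 1: f(3, 1) = 0, so P lies on C.
Step 2: partial derivatives
  f_x(x, y) = -6*x**2 + 2*x*y + 2*x - y**2 + 2*y + 1, f_y(x, y) = x**2 - 2*x*y + 2*x + 3*y**2 + 2*y + 2.
  f_x(P) = -40, f_y(P) = 16 (gradient nonzero, so P is smooth).
Step 3: tangent line at P: -40·(x − 3) + 16·(y − 1) = 0.
Expanding: -40*x + 16*y + 104 = 0.


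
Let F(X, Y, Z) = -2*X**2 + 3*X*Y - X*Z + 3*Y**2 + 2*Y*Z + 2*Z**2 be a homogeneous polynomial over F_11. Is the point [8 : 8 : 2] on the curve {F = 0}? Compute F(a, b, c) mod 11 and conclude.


F(8,8,2) ≡ 5 (mod 11); P is NOT on the curve.

Evaluate F(8, 8, 2) term-by-term (mod 11).
  -2*X**2 ↦ -2·64·1·1 = -128
  3*X*Y ↦ 3·8·8·1 = 192
  -X*Z ↦ -1·8·1·2 = -16
  3*Y**2 ↦ 3·1·64·1 = 192
  2*Y*Z ↦ 2·1·8·2 = 32
  2*Z**2 ↦ 2·1·1·4 = 8
Sum: F(8, 8, 2) = (-128) + (192) + (-16) + (192) + (32) + (8) = 280.
Reducing mod 11: 280 ≡ 5 (mod 11).
Since F(a, b, c) ≡ 5 ≠ 0 (mod 11), P does NOT lie on the curve.


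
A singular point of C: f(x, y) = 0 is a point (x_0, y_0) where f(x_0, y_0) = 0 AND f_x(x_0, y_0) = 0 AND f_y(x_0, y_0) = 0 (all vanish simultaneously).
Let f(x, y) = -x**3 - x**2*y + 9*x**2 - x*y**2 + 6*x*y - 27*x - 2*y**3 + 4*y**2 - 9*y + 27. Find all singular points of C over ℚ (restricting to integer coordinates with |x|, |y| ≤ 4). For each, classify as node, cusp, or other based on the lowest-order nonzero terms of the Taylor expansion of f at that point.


Singular points: {(3, 0)}; classification: cusp.

Compute partial derivatives:
  f_x = -3*x**2 - 2*x*y + 18*x - y**2 + 6*y - 27.
  f_y = -x**2 - 2*x*y + 6*x - 6*y**2 + 8*y - 9.
Scan x_0 ∈ {−4, ..., 4}. For each x_0, f_y(x_0, y) is a polynomial in y; find its integer roots y ∈ {−4, ..., 4}, then test f_x and f at those candidates.
  x = -4: f_y(-4, y) = -6*y**2 + 16*y - 49; no integer root y with |y| ≤ 4.
  x = -3: f_y(-3, y) = -6*y**2 + 14*y - 36; no integer root y with |y| ≤ 4.
  x = -2: f_y(-2, y) = -6*y**2 + 12*y - 25; no integer root y with |y| ≤ 4.
  x = -1: f_y(-1, y) = -6*y**2 + 10*y - 16; no integer root y with |y| ≤ 4.
  x = 0: f_y(0, y) = -6*y**2 + 8*y - 9; no integer root y with |y| ≤ 4.
  x = 1: f_y(1, y) = -6*y**2 + 6*y - 4; no integer root y with |y| ≤ 4.
  x = 2: f_y(2, y) = -6*y**2 + 4*y - 1; no integer root y with |y| ≤ 4.
  x = 3: f_y(3, y) = -6*y**2 + 2*y; vanishes at y ∈ {0}. (3, 0): f_x = 0, f = 0 — SINGULAR.
  x = 4: f_y(4, y) = -6*y**2 - 1; no integer root y with |y| ≤ 4.
Only singular point on the grid: (3, 0).
Classify: substitute x = 3 + u, y = 0 + v and expand: f = -u**3 - u**2*v - u*v**2 - 2*v**3 + v**2.
No constant or linear terms (consistent with a singular point). Quadratic part: v**2. Cubic part: -u**3 - u**2*v - u*v**2 - 2*v**3.
The quadratic part v**2 is a perfect square, so there is a single (double) tangent line v = 0, i.e. y = 0. Restricting the cubic part to that line (v = 0) leaves -u**3 ≠ 0, so f is not divisible by v and the branch is v² ≈ u**3 to lowest order — this is a cusp.
Classification: cusp.


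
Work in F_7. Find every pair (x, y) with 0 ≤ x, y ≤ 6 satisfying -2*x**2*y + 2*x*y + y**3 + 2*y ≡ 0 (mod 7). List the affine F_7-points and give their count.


Affine F_7-points: {(0, 0), (1, 0), (2, 0), (2, 3), (2, 4), (3, 0), (4, 0), (4, 1), (4, 6), (5, 0), (6, 0), (6, 3), (6, 4)}; count = 13.

For each of the 49 pairs (x, y) ∈ F_7², evaluate f(x, y) mod 7. Record the zeros.
  x = 0: [0↦0, 1↦3, 2↦5, 3↦5, 4↦2, 5↦2, 6↦4]  zeros at y ∈ {0}
  x = 1: [0↦0, 1↦3, 2↦5, 3↦5, 4↦2, 5↦2, 6↦4]  zeros at y ∈ {0}
  x = 2: [0↦0, 1↦6, 2↦4, 3↦0, 4↦0, 5↦3, 6↦1]  zeros at y ∈ {0, 3, 4}
  x = 3: [0↦0, 1↦5, 2↦2, 3↦4, 4↦3, 5↦5, 6↦2]  zeros at y ∈ {0}
  x = 4: [0↦0, 1↦0, 2↦6, 3↦3, 4↦4, 5↦1, 6↦0]  zeros at y ∈ {0, 1, 6}
  x = 5: [0↦0, 1↦5, 2↦2, 3↦4, 4↦3, 5↦5, 6↦2]  zeros at y ∈ {0}
  x = 6: [0↦0, 1↦6, 2↦4, 3↦0, 4↦0, 5↦3, 6↦1]  zeros at y ∈ {0, 3, 4}
Collecting zeros: affine points = {(0, 0), (1, 0), (2, 0), (2, 3), (2, 4), (3, 0), (4, 0), (4, 1), (4, 6), (5, 0), (6, 0), (6, 3), (6, 4)}.
Total count |C(F_7)_aff| = 13.


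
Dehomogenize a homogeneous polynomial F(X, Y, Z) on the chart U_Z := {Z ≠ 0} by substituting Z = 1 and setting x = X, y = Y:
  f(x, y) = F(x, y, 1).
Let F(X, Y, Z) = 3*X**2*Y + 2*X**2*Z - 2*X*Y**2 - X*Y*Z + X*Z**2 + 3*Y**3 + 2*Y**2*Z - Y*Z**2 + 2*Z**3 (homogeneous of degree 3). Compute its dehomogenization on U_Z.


f(x, y) = 3*x**2*y + 2*x**2 - 2*x*y**2 - x*y + x + 3*y**3 + 2*y**2 - y + 2

On U_Z we set Z = 1. Each monomial c·X^i·Y^j·Z^k in F becomes c·x^i·y^j·1^k = c·x^i·y^j.
Substituting Z = 1: F(X, Y, 1) = 3*x**2*y + 2*x**2 - 2*x*y**2 - x*y + x + 3*y**3 + 2*y**2 - y + 2.
Note: deg(f) ≤ deg(F) = 3; strict inequality happens when F is divisible by Z (lost terms).


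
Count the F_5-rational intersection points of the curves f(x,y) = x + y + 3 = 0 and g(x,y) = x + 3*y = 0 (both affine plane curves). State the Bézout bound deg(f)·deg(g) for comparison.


Common zeros: {(3, 4)}; count = 1; Bézout bound = 1.

deg(f) = 1, deg(g) = 1, so Bézout bound = 1.
Scan x ∈ F_5. For each x, list the y ∈ F_5 with f(x, y) ≡ 0 and those with g(x, y) ≡ 0 (mod 5); the common zeros in that column are the intersection.
  x = 0: f ≡ 0 at y ∈ {2}; g ≡ 0 at y ∈ {0}; common: ∅.
  x = 1: f ≡ 0 at y ∈ {1}; g ≡ 0 at y ∈ {3}; common: ∅.
  x = 2: f ≡ 0 at y ∈ {0}; g ≡ 0 at y ∈ {1}; common: ∅.
  x = 3: f ≡ 0 at y ∈ {4}; g ≡ 0 at y ∈ {4}; common: {4}.
  x = 4: f ≡ 0 at y ∈ {3}; g ≡ 0 at y ∈ {2}; common: ∅.
Collecting: common zeros = {(3, 4)}, so the count is 1.
Comparison with the Bézout bound: 1 ≤ 1 = deg(f)·deg(g), as expected for curves with no common component (the bound is attained).


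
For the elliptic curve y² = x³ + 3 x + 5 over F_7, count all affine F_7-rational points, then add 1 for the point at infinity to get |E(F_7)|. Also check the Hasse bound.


Affine points = {(1, 3), (1, 4), (4, 2), (4, 5), (6, 1), (6, 6)}; affine count = 6; |E(F_7)| = 7.

Discriminant check: Δ ∝ 4a³ + 27b² = 4·3³ + 27·5² = 4·27 + 27·25 ≡ 6 (mod 7). Nonzero ⇒ E is nonsingular.
For each x ∈ F_7, compute rhs = x³ + 3·x + 5 mod 7, then count y ∈ F_7 with y² ≡ rhs.
  x = 0: rhs = 5, matching y values: none (0 points).
  x = 1: rhs = 2, matching y values: 3, 4 (2 points).
  x = 2: rhs = 5, matching y values: none (0 points).
  x = 3: rhs = 6, matching y values: none (0 points).
  x = 4: rhs = 4, matching y values: 2, 5 (2 points).
  x = 5: rhs = 5, matching y values: none (0 points).
  x = 6: rhs = 1, matching y values: 1, 6 (2 points).
Total affine count: 6.
Full point count |E(F_7)| = 6 + 1 = 7.
Hasse bound: |7 − (7+1)| = |-1| = 1 ≤ 2√7 ≈ 5.2915 ✓.


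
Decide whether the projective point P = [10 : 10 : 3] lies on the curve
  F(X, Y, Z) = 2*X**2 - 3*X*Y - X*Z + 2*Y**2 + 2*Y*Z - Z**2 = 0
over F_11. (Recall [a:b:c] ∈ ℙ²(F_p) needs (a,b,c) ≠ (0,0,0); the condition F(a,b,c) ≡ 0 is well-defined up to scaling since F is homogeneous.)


F(10,10,3) ≡ 0 (mod 11); P is on the curve.

Evaluate F(10, 10, 3) term-by-term (mod 11).
  2*X**2 ↦ 2·100·1·1 = 200
  -3*X*Y ↦ -3·10·10·1 = -300
  -X*Z ↦ -1·10·1·3 = -30
  2*Y**2 ↦ 2·1·100·1 = 200
  2*Y*Z ↦ 2·1·10·3 = 60
  -Z**2 ↦ -1·1·1·9 = -9
Sum: F(10, 10, 3) = (200) + (-300) + (-30) + (200) + (60) + (-9) = 121.
Reducing mod 11: 121 ≡ 0 (mod 11).
Since F(a, b, c) ≡ 0 (mod 11), P lies on the curve.


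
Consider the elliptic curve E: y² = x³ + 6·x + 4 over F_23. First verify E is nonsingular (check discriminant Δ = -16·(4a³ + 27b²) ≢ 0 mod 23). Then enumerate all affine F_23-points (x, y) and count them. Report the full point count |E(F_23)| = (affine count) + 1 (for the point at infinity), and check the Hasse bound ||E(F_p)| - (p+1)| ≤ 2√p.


Affine points = {(0, 2), (0, 21), (2, 1), (2, 22), (3, 7), (3, 16), (4, 0), (6, 7), (6, 16), (8, 9), (8, 14), (10, 11), (10, 12), (13, 5), (13, 18), (14, 7), (14, 16), (19, 10), (19, 13)}; affine count = 19; |E(F_23)| = 20.

Discriminant check: Δ ∝ 4a³ + 27b² = 4·6³ + 27·4² = 4·216 + 27·16 ≡ 8 (mod 23). Nonzero ⇒ E is nonsingular.
For each x ∈ F_23, compute rhs = x³ + 6·x + 4 mod 23, then count y ∈ F_23 with y² ≡ rhs.
  x = 0: rhs = 4, matching y values: 2, 21 (2 points).
  x = 1: rhs = 11, matching y values: none (0 points).
  x = 2: rhs = 1, matching y values: 1, 22 (2 points).
  x = 3: rhs = 3, matching y values: 7, 16 (2 points).
  x = 4: rhs = 0, matching y values: 0 (1 points).
  x = 5: rhs = 21, matching y values: none (0 points).
  x = 6: rhs = 3, matching y values: 7, 16 (2 points).
  x = 7: rhs = 21, matching y values: none (0 points).
  x = 8: rhs = 12, matching y values: 9, 14 (2 points).
  x = 9: rhs = 5, matching y values: none (0 points).
  x = 10: rhs = 6, matching y values: 11, 12 (2 points).
  x = 11: rhs = 21, matching y values: none (0 points).
  x = 12: rhs = 10, matching y values: none (0 points).
  x = 13: rhs = 2, matching y values: 5, 18 (2 points).
  x = 14: rhs = 3, matching y values: 7, 16 (2 points).
  x = 15: rhs = 19, matching y values: none (0 points).
  x = 16: rhs = 10, matching y values: none (0 points).
  x = 17: rhs = 5, matching y values: none (0 points).
  x = 18: rhs = 10, matching y values: none (0 points).
  x = 19: rhs = 8, matching y values: 10, 13 (2 points).
  x = 20: rhs = 5, matching y values: none (0 points).
  x = 21: rhs = 7, matching y values: none (0 points).
  x = 22: rhs = 20, matching y values: none (0 points).
Total affine count: 19.
Full point count |E(F_23)| = 19 + 1 = 20.
Hasse bound: |20 − (23+1)| = |-4| = 4 ≤ 2√23 ≈ 9.5917 ✓.


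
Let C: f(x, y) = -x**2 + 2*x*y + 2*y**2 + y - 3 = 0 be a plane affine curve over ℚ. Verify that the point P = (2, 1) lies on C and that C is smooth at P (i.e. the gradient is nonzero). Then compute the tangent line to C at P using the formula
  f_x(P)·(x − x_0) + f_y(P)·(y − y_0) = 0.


Tangent line at P: -2*x + 9*y - 5 = 0.

Step 1: f(2, 1) = 0, so P lies on C.
Step 2: partial derivatives
  f_x(x, y) = -2*x + 2*y, f_y(x, y) = 2*x + 4*y + 1.
  f_x(P) = -2, f_y(P) = 9 (gradient nonzero, so P is smooth).
Step 3: tangent line at P: -2·(x − 2) + 9·(y − 1) = 0.
Expanding: -2*x + 9*y - 5 = 0.


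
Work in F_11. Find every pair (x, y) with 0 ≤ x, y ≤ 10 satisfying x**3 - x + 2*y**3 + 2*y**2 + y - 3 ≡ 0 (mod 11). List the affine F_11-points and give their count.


Affine F_11-points: {(2, 5), (3, 9), (4, 3), (5, 2), (5, 6), (7, 5), (8, 1), (8, 8), (9, 3)}; count = 9.

For each of the 121 pairs (x, y) ∈ F_11², evaluate f(x, y) mod 11. Record the zeros.
  x = 0: [0↦8, 1↦2, 2↦1, 3↦6, 4↦7, 5↦5, 6↦1, 7↦7, 8↦2, 9↦9, 10↦7]  zeros at y ∈ ∅
  x = 1: [0↦8, 1↦2, 2↦1, 3↦6, 4↦7, 5↦5, 6↦1, 7↦7, 8↦2, 9↦9, 10↦7]  zeros at y ∈ ∅
  x = 2: [0↦3, 1↦8, 2↦7, 3↦1, 4↦2, 5↦0, 6↦7, 7↦2, 8↦8, 9↦4, 10↦2]  zeros at y ∈ {5}
  x = 3: [0↦10, 1↦4, 2↦3, 3↦8, 4↦9, 5↦7, 6↦3, 7↦9, 8↦4, 9↦0, 10↦9]  zeros at y ∈ {9}
  x = 4: [0↦2, 1↦7, 2↦6, 3↦0, 4↦1, 5↦10, 6↦6, 7↦1, 8↦7, 9↦3, 10↦1]  zeros at y ∈ {3}
  x = 5: [0↦7, 1↦1, 2↦0, 3↦5, 4↦6, 5↦4, 6↦0, 7↦6, 8↦1, 9↦8, 10↦6]  zeros at y ∈ {2, 6}
  x = 6: [0↦9, 1↦3, 2↦2, 3↦7, 4↦8, 5↦6, 6↦2, 7↦8, 8↦3, 9↦10, 10↦8]  zeros at y ∈ ∅
  x = 7: [0↦3, 1↦8, 2↦7, 3↦1, 4↦2, 5↦0, 6↦7, 7↦2, 8↦8, 9↦4, 10↦2]  zeros at y ∈ {5}
  x = 8: [0↦6, 1↦0, 2↦10, 3↦4, 4↦5, 5↦3, 6↦10, 7↦5, 8↦0, 9↦7, 10↦5]  zeros at y ∈ {1, 8}
  x = 9: [0↦2, 1↦7, 2↦6, 3↦0, 4↦1, 5↦10, 6↦6, 7↦1, 8↦7, 9↦3, 10↦1]  zeros at y ∈ {3}
  x = 10: [0↦8, 1↦2, 2↦1, 3↦6, 4↦7, 5↦5, 6↦1, 7↦7, 8↦2, 9↦9, 10↦7]  zeros at y ∈ ∅
Collecting zeros: affine points = {(2, 5), (3, 9), (4, 3), (5, 2), (5, 6), (7, 5), (8, 1), (8, 8), (9, 3)}.
Total count |C(F_11)_aff| = 9.
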